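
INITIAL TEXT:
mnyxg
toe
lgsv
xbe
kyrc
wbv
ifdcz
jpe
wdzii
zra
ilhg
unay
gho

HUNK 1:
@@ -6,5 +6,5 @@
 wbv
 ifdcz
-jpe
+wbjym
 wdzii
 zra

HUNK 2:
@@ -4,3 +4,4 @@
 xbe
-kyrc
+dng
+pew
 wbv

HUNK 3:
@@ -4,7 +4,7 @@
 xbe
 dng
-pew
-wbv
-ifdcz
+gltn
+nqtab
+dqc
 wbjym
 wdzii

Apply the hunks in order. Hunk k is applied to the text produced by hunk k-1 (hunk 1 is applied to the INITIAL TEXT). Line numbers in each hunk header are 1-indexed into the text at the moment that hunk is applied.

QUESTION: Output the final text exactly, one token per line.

Answer: mnyxg
toe
lgsv
xbe
dng
gltn
nqtab
dqc
wbjym
wdzii
zra
ilhg
unay
gho

Derivation:
Hunk 1: at line 6 remove [jpe] add [wbjym] -> 13 lines: mnyxg toe lgsv xbe kyrc wbv ifdcz wbjym wdzii zra ilhg unay gho
Hunk 2: at line 4 remove [kyrc] add [dng,pew] -> 14 lines: mnyxg toe lgsv xbe dng pew wbv ifdcz wbjym wdzii zra ilhg unay gho
Hunk 3: at line 4 remove [pew,wbv,ifdcz] add [gltn,nqtab,dqc] -> 14 lines: mnyxg toe lgsv xbe dng gltn nqtab dqc wbjym wdzii zra ilhg unay gho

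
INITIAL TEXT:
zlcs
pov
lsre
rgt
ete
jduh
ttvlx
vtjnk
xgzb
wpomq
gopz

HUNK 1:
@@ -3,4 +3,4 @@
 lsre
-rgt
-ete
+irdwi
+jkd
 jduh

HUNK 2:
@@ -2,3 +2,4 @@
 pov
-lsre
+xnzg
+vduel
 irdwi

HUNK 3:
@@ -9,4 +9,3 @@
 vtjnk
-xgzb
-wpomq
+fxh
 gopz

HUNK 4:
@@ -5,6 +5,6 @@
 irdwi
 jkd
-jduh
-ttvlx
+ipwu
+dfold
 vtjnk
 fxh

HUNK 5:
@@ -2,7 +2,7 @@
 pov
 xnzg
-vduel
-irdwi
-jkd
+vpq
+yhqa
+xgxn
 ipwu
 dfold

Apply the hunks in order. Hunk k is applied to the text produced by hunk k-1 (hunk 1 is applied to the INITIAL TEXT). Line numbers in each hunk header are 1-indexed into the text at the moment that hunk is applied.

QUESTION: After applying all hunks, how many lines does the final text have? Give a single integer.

Hunk 1: at line 3 remove [rgt,ete] add [irdwi,jkd] -> 11 lines: zlcs pov lsre irdwi jkd jduh ttvlx vtjnk xgzb wpomq gopz
Hunk 2: at line 2 remove [lsre] add [xnzg,vduel] -> 12 lines: zlcs pov xnzg vduel irdwi jkd jduh ttvlx vtjnk xgzb wpomq gopz
Hunk 3: at line 9 remove [xgzb,wpomq] add [fxh] -> 11 lines: zlcs pov xnzg vduel irdwi jkd jduh ttvlx vtjnk fxh gopz
Hunk 4: at line 5 remove [jduh,ttvlx] add [ipwu,dfold] -> 11 lines: zlcs pov xnzg vduel irdwi jkd ipwu dfold vtjnk fxh gopz
Hunk 5: at line 2 remove [vduel,irdwi,jkd] add [vpq,yhqa,xgxn] -> 11 lines: zlcs pov xnzg vpq yhqa xgxn ipwu dfold vtjnk fxh gopz
Final line count: 11

Answer: 11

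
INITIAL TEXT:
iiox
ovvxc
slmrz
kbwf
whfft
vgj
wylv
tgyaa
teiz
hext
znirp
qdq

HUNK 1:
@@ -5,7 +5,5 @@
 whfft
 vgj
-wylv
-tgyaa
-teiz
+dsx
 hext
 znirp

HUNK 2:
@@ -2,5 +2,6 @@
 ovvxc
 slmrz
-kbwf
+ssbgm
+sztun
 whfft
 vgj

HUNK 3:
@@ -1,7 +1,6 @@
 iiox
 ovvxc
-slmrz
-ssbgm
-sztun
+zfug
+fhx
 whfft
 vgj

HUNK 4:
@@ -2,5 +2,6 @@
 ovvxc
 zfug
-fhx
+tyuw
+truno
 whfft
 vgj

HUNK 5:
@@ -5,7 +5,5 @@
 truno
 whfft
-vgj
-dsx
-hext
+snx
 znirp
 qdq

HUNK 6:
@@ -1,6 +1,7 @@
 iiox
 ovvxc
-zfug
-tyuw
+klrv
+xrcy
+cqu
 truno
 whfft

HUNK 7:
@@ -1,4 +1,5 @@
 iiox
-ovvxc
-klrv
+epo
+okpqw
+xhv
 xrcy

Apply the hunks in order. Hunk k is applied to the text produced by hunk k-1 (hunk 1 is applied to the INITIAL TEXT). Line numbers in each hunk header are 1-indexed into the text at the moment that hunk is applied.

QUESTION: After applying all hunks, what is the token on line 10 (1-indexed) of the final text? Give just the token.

Hunk 1: at line 5 remove [wylv,tgyaa,teiz] add [dsx] -> 10 lines: iiox ovvxc slmrz kbwf whfft vgj dsx hext znirp qdq
Hunk 2: at line 2 remove [kbwf] add [ssbgm,sztun] -> 11 lines: iiox ovvxc slmrz ssbgm sztun whfft vgj dsx hext znirp qdq
Hunk 3: at line 1 remove [slmrz,ssbgm,sztun] add [zfug,fhx] -> 10 lines: iiox ovvxc zfug fhx whfft vgj dsx hext znirp qdq
Hunk 4: at line 2 remove [fhx] add [tyuw,truno] -> 11 lines: iiox ovvxc zfug tyuw truno whfft vgj dsx hext znirp qdq
Hunk 5: at line 5 remove [vgj,dsx,hext] add [snx] -> 9 lines: iiox ovvxc zfug tyuw truno whfft snx znirp qdq
Hunk 6: at line 1 remove [zfug,tyuw] add [klrv,xrcy,cqu] -> 10 lines: iiox ovvxc klrv xrcy cqu truno whfft snx znirp qdq
Hunk 7: at line 1 remove [ovvxc,klrv] add [epo,okpqw,xhv] -> 11 lines: iiox epo okpqw xhv xrcy cqu truno whfft snx znirp qdq
Final line 10: znirp

Answer: znirp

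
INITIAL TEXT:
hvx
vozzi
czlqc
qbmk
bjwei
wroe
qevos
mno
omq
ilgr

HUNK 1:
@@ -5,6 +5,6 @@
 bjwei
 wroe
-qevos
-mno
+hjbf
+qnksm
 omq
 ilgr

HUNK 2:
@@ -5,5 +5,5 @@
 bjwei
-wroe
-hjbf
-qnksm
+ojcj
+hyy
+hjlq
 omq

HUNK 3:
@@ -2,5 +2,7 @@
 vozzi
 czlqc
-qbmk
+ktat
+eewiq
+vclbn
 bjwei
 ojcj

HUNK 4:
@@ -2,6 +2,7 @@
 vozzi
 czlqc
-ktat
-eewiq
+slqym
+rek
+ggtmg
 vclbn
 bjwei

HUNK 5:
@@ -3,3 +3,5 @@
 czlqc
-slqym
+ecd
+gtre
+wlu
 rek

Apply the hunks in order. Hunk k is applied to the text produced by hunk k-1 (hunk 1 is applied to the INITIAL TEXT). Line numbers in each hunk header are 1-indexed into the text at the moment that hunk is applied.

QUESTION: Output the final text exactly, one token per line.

Hunk 1: at line 5 remove [qevos,mno] add [hjbf,qnksm] -> 10 lines: hvx vozzi czlqc qbmk bjwei wroe hjbf qnksm omq ilgr
Hunk 2: at line 5 remove [wroe,hjbf,qnksm] add [ojcj,hyy,hjlq] -> 10 lines: hvx vozzi czlqc qbmk bjwei ojcj hyy hjlq omq ilgr
Hunk 3: at line 2 remove [qbmk] add [ktat,eewiq,vclbn] -> 12 lines: hvx vozzi czlqc ktat eewiq vclbn bjwei ojcj hyy hjlq omq ilgr
Hunk 4: at line 2 remove [ktat,eewiq] add [slqym,rek,ggtmg] -> 13 lines: hvx vozzi czlqc slqym rek ggtmg vclbn bjwei ojcj hyy hjlq omq ilgr
Hunk 5: at line 3 remove [slqym] add [ecd,gtre,wlu] -> 15 lines: hvx vozzi czlqc ecd gtre wlu rek ggtmg vclbn bjwei ojcj hyy hjlq omq ilgr

Answer: hvx
vozzi
czlqc
ecd
gtre
wlu
rek
ggtmg
vclbn
bjwei
ojcj
hyy
hjlq
omq
ilgr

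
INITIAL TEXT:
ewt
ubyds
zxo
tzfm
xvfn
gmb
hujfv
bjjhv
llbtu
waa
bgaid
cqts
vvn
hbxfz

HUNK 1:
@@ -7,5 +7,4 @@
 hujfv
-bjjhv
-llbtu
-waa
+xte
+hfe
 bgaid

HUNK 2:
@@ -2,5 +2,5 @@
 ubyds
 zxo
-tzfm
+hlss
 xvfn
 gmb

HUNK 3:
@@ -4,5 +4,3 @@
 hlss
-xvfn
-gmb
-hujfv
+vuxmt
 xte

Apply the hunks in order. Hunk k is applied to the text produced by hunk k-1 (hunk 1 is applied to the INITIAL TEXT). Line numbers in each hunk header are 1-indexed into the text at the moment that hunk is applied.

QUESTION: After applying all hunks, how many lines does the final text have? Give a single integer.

Hunk 1: at line 7 remove [bjjhv,llbtu,waa] add [xte,hfe] -> 13 lines: ewt ubyds zxo tzfm xvfn gmb hujfv xte hfe bgaid cqts vvn hbxfz
Hunk 2: at line 2 remove [tzfm] add [hlss] -> 13 lines: ewt ubyds zxo hlss xvfn gmb hujfv xte hfe bgaid cqts vvn hbxfz
Hunk 3: at line 4 remove [xvfn,gmb,hujfv] add [vuxmt] -> 11 lines: ewt ubyds zxo hlss vuxmt xte hfe bgaid cqts vvn hbxfz
Final line count: 11

Answer: 11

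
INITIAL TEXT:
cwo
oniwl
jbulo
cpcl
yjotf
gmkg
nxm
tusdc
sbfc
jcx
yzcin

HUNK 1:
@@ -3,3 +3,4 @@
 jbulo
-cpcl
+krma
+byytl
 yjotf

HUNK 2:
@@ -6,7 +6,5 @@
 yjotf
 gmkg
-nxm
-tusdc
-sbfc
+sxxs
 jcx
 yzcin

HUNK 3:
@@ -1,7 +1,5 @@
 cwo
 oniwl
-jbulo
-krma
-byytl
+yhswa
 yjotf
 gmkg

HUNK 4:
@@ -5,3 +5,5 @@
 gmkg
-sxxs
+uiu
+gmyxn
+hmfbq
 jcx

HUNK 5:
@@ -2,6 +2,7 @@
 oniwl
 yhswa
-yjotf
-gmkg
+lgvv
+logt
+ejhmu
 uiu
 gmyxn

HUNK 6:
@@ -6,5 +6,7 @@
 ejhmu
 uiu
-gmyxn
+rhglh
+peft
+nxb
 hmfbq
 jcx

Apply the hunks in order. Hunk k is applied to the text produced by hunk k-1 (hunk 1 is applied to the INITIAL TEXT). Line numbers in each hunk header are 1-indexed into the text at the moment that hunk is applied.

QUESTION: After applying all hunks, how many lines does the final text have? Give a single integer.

Answer: 13

Derivation:
Hunk 1: at line 3 remove [cpcl] add [krma,byytl] -> 12 lines: cwo oniwl jbulo krma byytl yjotf gmkg nxm tusdc sbfc jcx yzcin
Hunk 2: at line 6 remove [nxm,tusdc,sbfc] add [sxxs] -> 10 lines: cwo oniwl jbulo krma byytl yjotf gmkg sxxs jcx yzcin
Hunk 3: at line 1 remove [jbulo,krma,byytl] add [yhswa] -> 8 lines: cwo oniwl yhswa yjotf gmkg sxxs jcx yzcin
Hunk 4: at line 5 remove [sxxs] add [uiu,gmyxn,hmfbq] -> 10 lines: cwo oniwl yhswa yjotf gmkg uiu gmyxn hmfbq jcx yzcin
Hunk 5: at line 2 remove [yjotf,gmkg] add [lgvv,logt,ejhmu] -> 11 lines: cwo oniwl yhswa lgvv logt ejhmu uiu gmyxn hmfbq jcx yzcin
Hunk 6: at line 6 remove [gmyxn] add [rhglh,peft,nxb] -> 13 lines: cwo oniwl yhswa lgvv logt ejhmu uiu rhglh peft nxb hmfbq jcx yzcin
Final line count: 13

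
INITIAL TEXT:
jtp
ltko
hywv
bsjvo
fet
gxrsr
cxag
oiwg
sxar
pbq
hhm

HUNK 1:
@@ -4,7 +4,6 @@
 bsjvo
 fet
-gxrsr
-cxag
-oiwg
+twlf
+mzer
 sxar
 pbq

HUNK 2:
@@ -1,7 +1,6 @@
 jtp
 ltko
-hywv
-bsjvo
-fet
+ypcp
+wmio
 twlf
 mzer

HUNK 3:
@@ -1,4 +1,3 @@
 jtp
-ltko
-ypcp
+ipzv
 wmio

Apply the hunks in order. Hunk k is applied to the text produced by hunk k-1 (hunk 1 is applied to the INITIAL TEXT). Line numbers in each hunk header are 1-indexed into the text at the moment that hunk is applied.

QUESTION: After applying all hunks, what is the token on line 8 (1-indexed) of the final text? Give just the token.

Hunk 1: at line 4 remove [gxrsr,cxag,oiwg] add [twlf,mzer] -> 10 lines: jtp ltko hywv bsjvo fet twlf mzer sxar pbq hhm
Hunk 2: at line 1 remove [hywv,bsjvo,fet] add [ypcp,wmio] -> 9 lines: jtp ltko ypcp wmio twlf mzer sxar pbq hhm
Hunk 3: at line 1 remove [ltko,ypcp] add [ipzv] -> 8 lines: jtp ipzv wmio twlf mzer sxar pbq hhm
Final line 8: hhm

Answer: hhm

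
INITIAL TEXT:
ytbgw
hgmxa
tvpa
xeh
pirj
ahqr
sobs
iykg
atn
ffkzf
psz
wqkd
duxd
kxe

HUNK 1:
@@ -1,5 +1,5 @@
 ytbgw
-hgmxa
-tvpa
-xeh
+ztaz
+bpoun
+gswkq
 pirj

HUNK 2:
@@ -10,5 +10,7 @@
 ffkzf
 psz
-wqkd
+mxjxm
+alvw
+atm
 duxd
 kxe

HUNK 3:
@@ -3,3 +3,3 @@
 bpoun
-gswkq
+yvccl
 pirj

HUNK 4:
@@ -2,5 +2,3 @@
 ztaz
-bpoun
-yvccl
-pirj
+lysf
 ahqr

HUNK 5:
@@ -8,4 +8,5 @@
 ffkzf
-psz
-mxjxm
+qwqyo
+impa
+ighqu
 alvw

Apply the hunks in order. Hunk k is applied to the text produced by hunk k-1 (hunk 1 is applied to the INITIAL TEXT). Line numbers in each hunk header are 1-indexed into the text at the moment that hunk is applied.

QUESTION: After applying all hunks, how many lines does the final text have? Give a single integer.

Answer: 15

Derivation:
Hunk 1: at line 1 remove [hgmxa,tvpa,xeh] add [ztaz,bpoun,gswkq] -> 14 lines: ytbgw ztaz bpoun gswkq pirj ahqr sobs iykg atn ffkzf psz wqkd duxd kxe
Hunk 2: at line 10 remove [wqkd] add [mxjxm,alvw,atm] -> 16 lines: ytbgw ztaz bpoun gswkq pirj ahqr sobs iykg atn ffkzf psz mxjxm alvw atm duxd kxe
Hunk 3: at line 3 remove [gswkq] add [yvccl] -> 16 lines: ytbgw ztaz bpoun yvccl pirj ahqr sobs iykg atn ffkzf psz mxjxm alvw atm duxd kxe
Hunk 4: at line 2 remove [bpoun,yvccl,pirj] add [lysf] -> 14 lines: ytbgw ztaz lysf ahqr sobs iykg atn ffkzf psz mxjxm alvw atm duxd kxe
Hunk 5: at line 8 remove [psz,mxjxm] add [qwqyo,impa,ighqu] -> 15 lines: ytbgw ztaz lysf ahqr sobs iykg atn ffkzf qwqyo impa ighqu alvw atm duxd kxe
Final line count: 15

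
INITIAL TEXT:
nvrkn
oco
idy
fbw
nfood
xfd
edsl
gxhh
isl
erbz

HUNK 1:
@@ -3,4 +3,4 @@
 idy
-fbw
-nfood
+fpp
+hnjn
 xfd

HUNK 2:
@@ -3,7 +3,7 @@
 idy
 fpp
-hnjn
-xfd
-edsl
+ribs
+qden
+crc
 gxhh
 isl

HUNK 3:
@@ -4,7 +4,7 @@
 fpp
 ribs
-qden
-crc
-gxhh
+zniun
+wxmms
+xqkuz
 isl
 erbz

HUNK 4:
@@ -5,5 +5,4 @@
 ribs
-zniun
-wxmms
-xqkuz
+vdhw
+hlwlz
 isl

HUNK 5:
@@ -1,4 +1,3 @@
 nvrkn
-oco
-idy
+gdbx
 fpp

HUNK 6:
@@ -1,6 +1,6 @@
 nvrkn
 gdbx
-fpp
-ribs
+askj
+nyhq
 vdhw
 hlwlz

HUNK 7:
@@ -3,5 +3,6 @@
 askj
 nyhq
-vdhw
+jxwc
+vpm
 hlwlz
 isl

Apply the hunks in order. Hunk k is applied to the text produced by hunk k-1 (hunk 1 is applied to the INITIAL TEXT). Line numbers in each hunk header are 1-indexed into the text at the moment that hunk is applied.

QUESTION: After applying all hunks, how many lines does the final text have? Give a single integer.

Hunk 1: at line 3 remove [fbw,nfood] add [fpp,hnjn] -> 10 lines: nvrkn oco idy fpp hnjn xfd edsl gxhh isl erbz
Hunk 2: at line 3 remove [hnjn,xfd,edsl] add [ribs,qden,crc] -> 10 lines: nvrkn oco idy fpp ribs qden crc gxhh isl erbz
Hunk 3: at line 4 remove [qden,crc,gxhh] add [zniun,wxmms,xqkuz] -> 10 lines: nvrkn oco idy fpp ribs zniun wxmms xqkuz isl erbz
Hunk 4: at line 5 remove [zniun,wxmms,xqkuz] add [vdhw,hlwlz] -> 9 lines: nvrkn oco idy fpp ribs vdhw hlwlz isl erbz
Hunk 5: at line 1 remove [oco,idy] add [gdbx] -> 8 lines: nvrkn gdbx fpp ribs vdhw hlwlz isl erbz
Hunk 6: at line 1 remove [fpp,ribs] add [askj,nyhq] -> 8 lines: nvrkn gdbx askj nyhq vdhw hlwlz isl erbz
Hunk 7: at line 3 remove [vdhw] add [jxwc,vpm] -> 9 lines: nvrkn gdbx askj nyhq jxwc vpm hlwlz isl erbz
Final line count: 9

Answer: 9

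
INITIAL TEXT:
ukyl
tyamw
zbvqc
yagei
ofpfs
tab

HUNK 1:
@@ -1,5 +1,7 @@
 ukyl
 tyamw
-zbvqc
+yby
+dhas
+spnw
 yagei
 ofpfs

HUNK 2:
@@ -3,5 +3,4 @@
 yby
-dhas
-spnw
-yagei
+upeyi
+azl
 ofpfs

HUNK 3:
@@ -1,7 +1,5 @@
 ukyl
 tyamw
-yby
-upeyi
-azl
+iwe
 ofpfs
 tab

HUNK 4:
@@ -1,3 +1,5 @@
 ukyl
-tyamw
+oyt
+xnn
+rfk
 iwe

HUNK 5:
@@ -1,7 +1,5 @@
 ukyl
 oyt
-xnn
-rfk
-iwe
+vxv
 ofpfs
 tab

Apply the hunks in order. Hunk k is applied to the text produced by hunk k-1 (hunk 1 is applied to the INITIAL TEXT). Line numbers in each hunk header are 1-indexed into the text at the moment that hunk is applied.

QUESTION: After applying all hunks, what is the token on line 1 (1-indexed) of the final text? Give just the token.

Hunk 1: at line 1 remove [zbvqc] add [yby,dhas,spnw] -> 8 lines: ukyl tyamw yby dhas spnw yagei ofpfs tab
Hunk 2: at line 3 remove [dhas,spnw,yagei] add [upeyi,azl] -> 7 lines: ukyl tyamw yby upeyi azl ofpfs tab
Hunk 3: at line 1 remove [yby,upeyi,azl] add [iwe] -> 5 lines: ukyl tyamw iwe ofpfs tab
Hunk 4: at line 1 remove [tyamw] add [oyt,xnn,rfk] -> 7 lines: ukyl oyt xnn rfk iwe ofpfs tab
Hunk 5: at line 1 remove [xnn,rfk,iwe] add [vxv] -> 5 lines: ukyl oyt vxv ofpfs tab
Final line 1: ukyl

Answer: ukyl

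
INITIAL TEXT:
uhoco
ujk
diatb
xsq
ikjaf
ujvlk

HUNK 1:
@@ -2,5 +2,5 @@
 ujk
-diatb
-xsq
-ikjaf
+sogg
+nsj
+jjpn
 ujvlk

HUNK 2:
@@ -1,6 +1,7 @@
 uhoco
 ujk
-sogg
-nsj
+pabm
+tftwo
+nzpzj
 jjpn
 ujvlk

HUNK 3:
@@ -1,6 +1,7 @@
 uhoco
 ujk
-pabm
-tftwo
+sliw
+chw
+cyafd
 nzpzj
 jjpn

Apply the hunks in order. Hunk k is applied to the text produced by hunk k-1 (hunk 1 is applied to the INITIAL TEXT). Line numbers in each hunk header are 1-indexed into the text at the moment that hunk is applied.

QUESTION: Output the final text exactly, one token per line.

Answer: uhoco
ujk
sliw
chw
cyafd
nzpzj
jjpn
ujvlk

Derivation:
Hunk 1: at line 2 remove [diatb,xsq,ikjaf] add [sogg,nsj,jjpn] -> 6 lines: uhoco ujk sogg nsj jjpn ujvlk
Hunk 2: at line 1 remove [sogg,nsj] add [pabm,tftwo,nzpzj] -> 7 lines: uhoco ujk pabm tftwo nzpzj jjpn ujvlk
Hunk 3: at line 1 remove [pabm,tftwo] add [sliw,chw,cyafd] -> 8 lines: uhoco ujk sliw chw cyafd nzpzj jjpn ujvlk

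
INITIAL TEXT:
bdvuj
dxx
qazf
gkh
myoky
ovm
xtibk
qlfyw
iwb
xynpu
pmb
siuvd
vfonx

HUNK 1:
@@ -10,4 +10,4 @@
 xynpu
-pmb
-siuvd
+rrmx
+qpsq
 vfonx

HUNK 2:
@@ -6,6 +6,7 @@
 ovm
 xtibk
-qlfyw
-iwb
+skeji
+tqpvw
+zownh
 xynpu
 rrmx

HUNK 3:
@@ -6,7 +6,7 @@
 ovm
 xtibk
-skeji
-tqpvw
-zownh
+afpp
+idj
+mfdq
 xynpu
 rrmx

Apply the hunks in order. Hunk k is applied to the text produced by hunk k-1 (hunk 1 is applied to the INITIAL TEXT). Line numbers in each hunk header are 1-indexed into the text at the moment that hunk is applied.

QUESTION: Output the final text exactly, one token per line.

Answer: bdvuj
dxx
qazf
gkh
myoky
ovm
xtibk
afpp
idj
mfdq
xynpu
rrmx
qpsq
vfonx

Derivation:
Hunk 1: at line 10 remove [pmb,siuvd] add [rrmx,qpsq] -> 13 lines: bdvuj dxx qazf gkh myoky ovm xtibk qlfyw iwb xynpu rrmx qpsq vfonx
Hunk 2: at line 6 remove [qlfyw,iwb] add [skeji,tqpvw,zownh] -> 14 lines: bdvuj dxx qazf gkh myoky ovm xtibk skeji tqpvw zownh xynpu rrmx qpsq vfonx
Hunk 3: at line 6 remove [skeji,tqpvw,zownh] add [afpp,idj,mfdq] -> 14 lines: bdvuj dxx qazf gkh myoky ovm xtibk afpp idj mfdq xynpu rrmx qpsq vfonx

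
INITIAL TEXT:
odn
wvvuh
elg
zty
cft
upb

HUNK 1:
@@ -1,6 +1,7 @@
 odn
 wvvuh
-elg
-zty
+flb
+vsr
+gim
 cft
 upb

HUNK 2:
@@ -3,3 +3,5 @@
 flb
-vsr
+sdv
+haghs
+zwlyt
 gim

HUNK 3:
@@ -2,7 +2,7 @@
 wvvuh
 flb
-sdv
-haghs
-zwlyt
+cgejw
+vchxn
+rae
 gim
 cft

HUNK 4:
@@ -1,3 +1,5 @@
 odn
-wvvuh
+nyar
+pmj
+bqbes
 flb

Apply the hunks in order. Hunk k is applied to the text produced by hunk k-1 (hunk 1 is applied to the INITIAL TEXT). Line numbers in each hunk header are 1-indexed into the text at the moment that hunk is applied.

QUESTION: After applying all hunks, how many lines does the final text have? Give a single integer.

Hunk 1: at line 1 remove [elg,zty] add [flb,vsr,gim] -> 7 lines: odn wvvuh flb vsr gim cft upb
Hunk 2: at line 3 remove [vsr] add [sdv,haghs,zwlyt] -> 9 lines: odn wvvuh flb sdv haghs zwlyt gim cft upb
Hunk 3: at line 2 remove [sdv,haghs,zwlyt] add [cgejw,vchxn,rae] -> 9 lines: odn wvvuh flb cgejw vchxn rae gim cft upb
Hunk 4: at line 1 remove [wvvuh] add [nyar,pmj,bqbes] -> 11 lines: odn nyar pmj bqbes flb cgejw vchxn rae gim cft upb
Final line count: 11

Answer: 11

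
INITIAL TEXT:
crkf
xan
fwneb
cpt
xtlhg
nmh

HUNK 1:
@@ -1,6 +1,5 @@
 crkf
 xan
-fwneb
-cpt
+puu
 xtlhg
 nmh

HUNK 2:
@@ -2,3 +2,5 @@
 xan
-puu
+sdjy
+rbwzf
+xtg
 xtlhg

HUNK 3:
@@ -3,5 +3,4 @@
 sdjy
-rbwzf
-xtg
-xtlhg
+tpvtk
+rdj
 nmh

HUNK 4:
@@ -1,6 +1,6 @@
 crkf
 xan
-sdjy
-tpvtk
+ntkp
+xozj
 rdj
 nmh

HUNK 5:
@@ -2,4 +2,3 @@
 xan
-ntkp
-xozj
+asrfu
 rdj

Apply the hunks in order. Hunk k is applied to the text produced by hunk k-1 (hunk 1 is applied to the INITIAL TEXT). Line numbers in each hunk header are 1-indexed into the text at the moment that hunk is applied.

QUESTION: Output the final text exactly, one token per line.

Answer: crkf
xan
asrfu
rdj
nmh

Derivation:
Hunk 1: at line 1 remove [fwneb,cpt] add [puu] -> 5 lines: crkf xan puu xtlhg nmh
Hunk 2: at line 2 remove [puu] add [sdjy,rbwzf,xtg] -> 7 lines: crkf xan sdjy rbwzf xtg xtlhg nmh
Hunk 3: at line 3 remove [rbwzf,xtg,xtlhg] add [tpvtk,rdj] -> 6 lines: crkf xan sdjy tpvtk rdj nmh
Hunk 4: at line 1 remove [sdjy,tpvtk] add [ntkp,xozj] -> 6 lines: crkf xan ntkp xozj rdj nmh
Hunk 5: at line 2 remove [ntkp,xozj] add [asrfu] -> 5 lines: crkf xan asrfu rdj nmh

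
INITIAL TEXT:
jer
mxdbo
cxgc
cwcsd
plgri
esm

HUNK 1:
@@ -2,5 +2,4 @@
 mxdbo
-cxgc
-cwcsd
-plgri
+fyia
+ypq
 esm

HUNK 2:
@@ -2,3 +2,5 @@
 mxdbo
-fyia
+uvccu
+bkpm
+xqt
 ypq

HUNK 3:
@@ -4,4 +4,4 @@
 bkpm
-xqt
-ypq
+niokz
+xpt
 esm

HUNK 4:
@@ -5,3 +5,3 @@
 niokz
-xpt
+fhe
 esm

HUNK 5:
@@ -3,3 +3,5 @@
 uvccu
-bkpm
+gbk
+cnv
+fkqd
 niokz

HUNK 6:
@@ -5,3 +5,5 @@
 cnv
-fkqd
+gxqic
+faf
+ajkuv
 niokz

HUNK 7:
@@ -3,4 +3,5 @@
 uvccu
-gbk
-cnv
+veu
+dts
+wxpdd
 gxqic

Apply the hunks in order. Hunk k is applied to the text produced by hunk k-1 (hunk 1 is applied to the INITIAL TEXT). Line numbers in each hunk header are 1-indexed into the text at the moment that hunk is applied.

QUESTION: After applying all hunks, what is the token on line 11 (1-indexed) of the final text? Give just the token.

Hunk 1: at line 2 remove [cxgc,cwcsd,plgri] add [fyia,ypq] -> 5 lines: jer mxdbo fyia ypq esm
Hunk 2: at line 2 remove [fyia] add [uvccu,bkpm,xqt] -> 7 lines: jer mxdbo uvccu bkpm xqt ypq esm
Hunk 3: at line 4 remove [xqt,ypq] add [niokz,xpt] -> 7 lines: jer mxdbo uvccu bkpm niokz xpt esm
Hunk 4: at line 5 remove [xpt] add [fhe] -> 7 lines: jer mxdbo uvccu bkpm niokz fhe esm
Hunk 5: at line 3 remove [bkpm] add [gbk,cnv,fkqd] -> 9 lines: jer mxdbo uvccu gbk cnv fkqd niokz fhe esm
Hunk 6: at line 5 remove [fkqd] add [gxqic,faf,ajkuv] -> 11 lines: jer mxdbo uvccu gbk cnv gxqic faf ajkuv niokz fhe esm
Hunk 7: at line 3 remove [gbk,cnv] add [veu,dts,wxpdd] -> 12 lines: jer mxdbo uvccu veu dts wxpdd gxqic faf ajkuv niokz fhe esm
Final line 11: fhe

Answer: fhe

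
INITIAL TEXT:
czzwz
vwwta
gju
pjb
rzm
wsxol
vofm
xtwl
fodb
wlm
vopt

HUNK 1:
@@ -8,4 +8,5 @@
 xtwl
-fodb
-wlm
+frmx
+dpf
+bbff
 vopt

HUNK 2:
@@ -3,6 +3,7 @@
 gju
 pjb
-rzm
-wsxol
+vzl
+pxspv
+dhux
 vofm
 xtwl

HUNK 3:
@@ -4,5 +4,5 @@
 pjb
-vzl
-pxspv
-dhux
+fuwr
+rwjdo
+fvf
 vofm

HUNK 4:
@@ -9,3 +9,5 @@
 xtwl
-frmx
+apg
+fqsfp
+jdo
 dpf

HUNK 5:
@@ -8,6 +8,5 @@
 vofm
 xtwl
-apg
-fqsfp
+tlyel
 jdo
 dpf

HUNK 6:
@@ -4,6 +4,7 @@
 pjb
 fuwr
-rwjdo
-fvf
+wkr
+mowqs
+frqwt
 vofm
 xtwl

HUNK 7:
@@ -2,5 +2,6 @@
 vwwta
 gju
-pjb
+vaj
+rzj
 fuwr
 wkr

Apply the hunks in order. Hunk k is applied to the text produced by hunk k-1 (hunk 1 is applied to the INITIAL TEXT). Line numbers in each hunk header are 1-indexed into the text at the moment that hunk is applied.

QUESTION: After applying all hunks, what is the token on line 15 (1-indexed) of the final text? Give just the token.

Answer: bbff

Derivation:
Hunk 1: at line 8 remove [fodb,wlm] add [frmx,dpf,bbff] -> 12 lines: czzwz vwwta gju pjb rzm wsxol vofm xtwl frmx dpf bbff vopt
Hunk 2: at line 3 remove [rzm,wsxol] add [vzl,pxspv,dhux] -> 13 lines: czzwz vwwta gju pjb vzl pxspv dhux vofm xtwl frmx dpf bbff vopt
Hunk 3: at line 4 remove [vzl,pxspv,dhux] add [fuwr,rwjdo,fvf] -> 13 lines: czzwz vwwta gju pjb fuwr rwjdo fvf vofm xtwl frmx dpf bbff vopt
Hunk 4: at line 9 remove [frmx] add [apg,fqsfp,jdo] -> 15 lines: czzwz vwwta gju pjb fuwr rwjdo fvf vofm xtwl apg fqsfp jdo dpf bbff vopt
Hunk 5: at line 8 remove [apg,fqsfp] add [tlyel] -> 14 lines: czzwz vwwta gju pjb fuwr rwjdo fvf vofm xtwl tlyel jdo dpf bbff vopt
Hunk 6: at line 4 remove [rwjdo,fvf] add [wkr,mowqs,frqwt] -> 15 lines: czzwz vwwta gju pjb fuwr wkr mowqs frqwt vofm xtwl tlyel jdo dpf bbff vopt
Hunk 7: at line 2 remove [pjb] add [vaj,rzj] -> 16 lines: czzwz vwwta gju vaj rzj fuwr wkr mowqs frqwt vofm xtwl tlyel jdo dpf bbff vopt
Final line 15: bbff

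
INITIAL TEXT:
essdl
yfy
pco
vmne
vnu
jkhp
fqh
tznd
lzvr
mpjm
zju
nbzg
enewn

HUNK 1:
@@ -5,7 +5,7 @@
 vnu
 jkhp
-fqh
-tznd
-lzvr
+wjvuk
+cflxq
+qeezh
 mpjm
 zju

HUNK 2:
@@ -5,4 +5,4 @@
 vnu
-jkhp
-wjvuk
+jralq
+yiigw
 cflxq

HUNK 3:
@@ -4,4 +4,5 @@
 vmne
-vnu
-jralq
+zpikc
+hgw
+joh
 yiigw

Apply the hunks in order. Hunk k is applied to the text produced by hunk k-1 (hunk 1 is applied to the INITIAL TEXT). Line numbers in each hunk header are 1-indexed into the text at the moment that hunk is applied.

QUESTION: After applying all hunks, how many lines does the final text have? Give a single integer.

Hunk 1: at line 5 remove [fqh,tznd,lzvr] add [wjvuk,cflxq,qeezh] -> 13 lines: essdl yfy pco vmne vnu jkhp wjvuk cflxq qeezh mpjm zju nbzg enewn
Hunk 2: at line 5 remove [jkhp,wjvuk] add [jralq,yiigw] -> 13 lines: essdl yfy pco vmne vnu jralq yiigw cflxq qeezh mpjm zju nbzg enewn
Hunk 3: at line 4 remove [vnu,jralq] add [zpikc,hgw,joh] -> 14 lines: essdl yfy pco vmne zpikc hgw joh yiigw cflxq qeezh mpjm zju nbzg enewn
Final line count: 14

Answer: 14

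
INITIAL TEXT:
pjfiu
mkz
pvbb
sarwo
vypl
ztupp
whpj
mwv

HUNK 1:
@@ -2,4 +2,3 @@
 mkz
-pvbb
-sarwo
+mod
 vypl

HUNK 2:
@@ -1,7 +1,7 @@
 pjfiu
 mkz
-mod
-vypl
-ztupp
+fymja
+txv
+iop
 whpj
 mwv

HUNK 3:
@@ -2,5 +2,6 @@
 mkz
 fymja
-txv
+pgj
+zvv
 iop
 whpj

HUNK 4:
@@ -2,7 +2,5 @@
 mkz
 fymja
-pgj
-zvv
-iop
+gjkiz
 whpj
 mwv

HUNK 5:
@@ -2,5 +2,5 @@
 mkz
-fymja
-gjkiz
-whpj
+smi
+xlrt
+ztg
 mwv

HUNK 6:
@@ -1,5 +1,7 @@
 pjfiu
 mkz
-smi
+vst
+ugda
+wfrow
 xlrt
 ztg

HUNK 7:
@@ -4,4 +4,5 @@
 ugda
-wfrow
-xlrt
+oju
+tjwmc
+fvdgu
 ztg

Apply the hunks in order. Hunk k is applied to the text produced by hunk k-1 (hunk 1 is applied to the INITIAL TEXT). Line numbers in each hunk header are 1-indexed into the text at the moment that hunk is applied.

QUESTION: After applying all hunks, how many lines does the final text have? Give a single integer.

Hunk 1: at line 2 remove [pvbb,sarwo] add [mod] -> 7 lines: pjfiu mkz mod vypl ztupp whpj mwv
Hunk 2: at line 1 remove [mod,vypl,ztupp] add [fymja,txv,iop] -> 7 lines: pjfiu mkz fymja txv iop whpj mwv
Hunk 3: at line 2 remove [txv] add [pgj,zvv] -> 8 lines: pjfiu mkz fymja pgj zvv iop whpj mwv
Hunk 4: at line 2 remove [pgj,zvv,iop] add [gjkiz] -> 6 lines: pjfiu mkz fymja gjkiz whpj mwv
Hunk 5: at line 2 remove [fymja,gjkiz,whpj] add [smi,xlrt,ztg] -> 6 lines: pjfiu mkz smi xlrt ztg mwv
Hunk 6: at line 1 remove [smi] add [vst,ugda,wfrow] -> 8 lines: pjfiu mkz vst ugda wfrow xlrt ztg mwv
Hunk 7: at line 4 remove [wfrow,xlrt] add [oju,tjwmc,fvdgu] -> 9 lines: pjfiu mkz vst ugda oju tjwmc fvdgu ztg mwv
Final line count: 9

Answer: 9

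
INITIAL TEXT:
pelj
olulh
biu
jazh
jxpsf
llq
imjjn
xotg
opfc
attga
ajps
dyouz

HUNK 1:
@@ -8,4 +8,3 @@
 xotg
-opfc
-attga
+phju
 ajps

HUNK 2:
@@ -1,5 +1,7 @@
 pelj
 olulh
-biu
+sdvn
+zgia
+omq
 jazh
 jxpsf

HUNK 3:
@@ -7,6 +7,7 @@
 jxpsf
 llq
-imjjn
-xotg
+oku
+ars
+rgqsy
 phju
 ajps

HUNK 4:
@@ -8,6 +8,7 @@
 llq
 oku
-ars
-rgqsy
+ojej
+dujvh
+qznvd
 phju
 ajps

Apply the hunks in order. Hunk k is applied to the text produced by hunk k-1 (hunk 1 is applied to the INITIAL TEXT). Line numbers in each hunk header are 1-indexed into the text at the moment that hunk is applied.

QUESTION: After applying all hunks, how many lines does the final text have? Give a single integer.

Answer: 15

Derivation:
Hunk 1: at line 8 remove [opfc,attga] add [phju] -> 11 lines: pelj olulh biu jazh jxpsf llq imjjn xotg phju ajps dyouz
Hunk 2: at line 1 remove [biu] add [sdvn,zgia,omq] -> 13 lines: pelj olulh sdvn zgia omq jazh jxpsf llq imjjn xotg phju ajps dyouz
Hunk 3: at line 7 remove [imjjn,xotg] add [oku,ars,rgqsy] -> 14 lines: pelj olulh sdvn zgia omq jazh jxpsf llq oku ars rgqsy phju ajps dyouz
Hunk 4: at line 8 remove [ars,rgqsy] add [ojej,dujvh,qznvd] -> 15 lines: pelj olulh sdvn zgia omq jazh jxpsf llq oku ojej dujvh qznvd phju ajps dyouz
Final line count: 15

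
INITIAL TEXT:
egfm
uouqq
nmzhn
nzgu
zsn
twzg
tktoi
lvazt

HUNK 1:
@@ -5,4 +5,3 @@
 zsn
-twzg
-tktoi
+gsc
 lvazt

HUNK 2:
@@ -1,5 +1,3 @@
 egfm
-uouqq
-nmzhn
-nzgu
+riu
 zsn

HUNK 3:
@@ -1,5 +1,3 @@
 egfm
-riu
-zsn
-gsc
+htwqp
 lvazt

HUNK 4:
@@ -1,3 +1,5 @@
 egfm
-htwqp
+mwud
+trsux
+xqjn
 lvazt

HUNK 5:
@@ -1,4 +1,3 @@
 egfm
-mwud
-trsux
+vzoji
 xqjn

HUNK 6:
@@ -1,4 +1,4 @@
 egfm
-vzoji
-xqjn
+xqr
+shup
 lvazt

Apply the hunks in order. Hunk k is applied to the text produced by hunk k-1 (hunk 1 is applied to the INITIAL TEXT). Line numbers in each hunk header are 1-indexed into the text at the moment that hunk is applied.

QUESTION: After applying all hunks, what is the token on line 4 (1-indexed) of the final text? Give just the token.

Hunk 1: at line 5 remove [twzg,tktoi] add [gsc] -> 7 lines: egfm uouqq nmzhn nzgu zsn gsc lvazt
Hunk 2: at line 1 remove [uouqq,nmzhn,nzgu] add [riu] -> 5 lines: egfm riu zsn gsc lvazt
Hunk 3: at line 1 remove [riu,zsn,gsc] add [htwqp] -> 3 lines: egfm htwqp lvazt
Hunk 4: at line 1 remove [htwqp] add [mwud,trsux,xqjn] -> 5 lines: egfm mwud trsux xqjn lvazt
Hunk 5: at line 1 remove [mwud,trsux] add [vzoji] -> 4 lines: egfm vzoji xqjn lvazt
Hunk 6: at line 1 remove [vzoji,xqjn] add [xqr,shup] -> 4 lines: egfm xqr shup lvazt
Final line 4: lvazt

Answer: lvazt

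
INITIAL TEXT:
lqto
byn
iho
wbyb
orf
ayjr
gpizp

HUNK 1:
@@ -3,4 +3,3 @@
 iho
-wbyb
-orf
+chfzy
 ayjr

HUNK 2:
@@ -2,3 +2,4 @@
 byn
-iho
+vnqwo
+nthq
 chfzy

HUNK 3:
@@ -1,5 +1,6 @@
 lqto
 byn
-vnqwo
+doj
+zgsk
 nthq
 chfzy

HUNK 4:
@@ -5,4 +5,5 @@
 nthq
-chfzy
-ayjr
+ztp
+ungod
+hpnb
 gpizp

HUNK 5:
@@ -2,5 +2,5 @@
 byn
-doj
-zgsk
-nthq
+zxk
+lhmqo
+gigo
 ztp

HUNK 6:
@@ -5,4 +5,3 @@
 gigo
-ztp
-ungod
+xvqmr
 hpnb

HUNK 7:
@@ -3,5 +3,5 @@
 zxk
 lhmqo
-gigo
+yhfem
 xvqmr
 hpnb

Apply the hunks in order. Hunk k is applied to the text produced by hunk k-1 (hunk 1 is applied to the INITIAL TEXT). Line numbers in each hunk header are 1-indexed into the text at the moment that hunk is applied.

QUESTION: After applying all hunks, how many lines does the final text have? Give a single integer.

Answer: 8

Derivation:
Hunk 1: at line 3 remove [wbyb,orf] add [chfzy] -> 6 lines: lqto byn iho chfzy ayjr gpizp
Hunk 2: at line 2 remove [iho] add [vnqwo,nthq] -> 7 lines: lqto byn vnqwo nthq chfzy ayjr gpizp
Hunk 3: at line 1 remove [vnqwo] add [doj,zgsk] -> 8 lines: lqto byn doj zgsk nthq chfzy ayjr gpizp
Hunk 4: at line 5 remove [chfzy,ayjr] add [ztp,ungod,hpnb] -> 9 lines: lqto byn doj zgsk nthq ztp ungod hpnb gpizp
Hunk 5: at line 2 remove [doj,zgsk,nthq] add [zxk,lhmqo,gigo] -> 9 lines: lqto byn zxk lhmqo gigo ztp ungod hpnb gpizp
Hunk 6: at line 5 remove [ztp,ungod] add [xvqmr] -> 8 lines: lqto byn zxk lhmqo gigo xvqmr hpnb gpizp
Hunk 7: at line 3 remove [gigo] add [yhfem] -> 8 lines: lqto byn zxk lhmqo yhfem xvqmr hpnb gpizp
Final line count: 8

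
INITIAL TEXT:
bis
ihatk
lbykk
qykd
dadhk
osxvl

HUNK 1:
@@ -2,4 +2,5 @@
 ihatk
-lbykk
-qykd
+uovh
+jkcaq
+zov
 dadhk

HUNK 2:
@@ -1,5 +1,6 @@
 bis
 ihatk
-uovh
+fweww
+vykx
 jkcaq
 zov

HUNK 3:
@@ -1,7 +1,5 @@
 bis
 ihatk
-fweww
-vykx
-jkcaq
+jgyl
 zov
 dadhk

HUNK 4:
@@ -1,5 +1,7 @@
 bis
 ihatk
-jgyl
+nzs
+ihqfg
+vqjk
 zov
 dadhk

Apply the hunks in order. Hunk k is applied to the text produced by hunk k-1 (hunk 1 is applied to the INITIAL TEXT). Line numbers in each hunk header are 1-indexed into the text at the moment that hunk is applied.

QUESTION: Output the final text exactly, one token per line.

Answer: bis
ihatk
nzs
ihqfg
vqjk
zov
dadhk
osxvl

Derivation:
Hunk 1: at line 2 remove [lbykk,qykd] add [uovh,jkcaq,zov] -> 7 lines: bis ihatk uovh jkcaq zov dadhk osxvl
Hunk 2: at line 1 remove [uovh] add [fweww,vykx] -> 8 lines: bis ihatk fweww vykx jkcaq zov dadhk osxvl
Hunk 3: at line 1 remove [fweww,vykx,jkcaq] add [jgyl] -> 6 lines: bis ihatk jgyl zov dadhk osxvl
Hunk 4: at line 1 remove [jgyl] add [nzs,ihqfg,vqjk] -> 8 lines: bis ihatk nzs ihqfg vqjk zov dadhk osxvl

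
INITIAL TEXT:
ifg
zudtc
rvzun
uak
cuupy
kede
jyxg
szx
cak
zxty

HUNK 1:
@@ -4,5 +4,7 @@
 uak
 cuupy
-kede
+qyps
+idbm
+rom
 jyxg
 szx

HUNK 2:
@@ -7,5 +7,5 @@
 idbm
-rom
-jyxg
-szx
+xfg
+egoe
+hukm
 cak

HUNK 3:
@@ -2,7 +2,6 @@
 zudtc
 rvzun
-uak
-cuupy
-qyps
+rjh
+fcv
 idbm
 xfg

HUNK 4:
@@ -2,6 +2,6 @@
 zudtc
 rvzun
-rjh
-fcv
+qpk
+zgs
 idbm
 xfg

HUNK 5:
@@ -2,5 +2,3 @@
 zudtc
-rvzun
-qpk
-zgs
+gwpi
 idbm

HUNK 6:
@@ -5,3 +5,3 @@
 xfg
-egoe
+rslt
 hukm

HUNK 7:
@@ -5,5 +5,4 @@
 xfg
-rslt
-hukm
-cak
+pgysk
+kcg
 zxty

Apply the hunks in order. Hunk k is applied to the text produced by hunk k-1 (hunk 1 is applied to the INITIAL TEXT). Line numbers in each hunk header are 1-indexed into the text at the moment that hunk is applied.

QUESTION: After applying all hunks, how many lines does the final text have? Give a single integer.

Hunk 1: at line 4 remove [kede] add [qyps,idbm,rom] -> 12 lines: ifg zudtc rvzun uak cuupy qyps idbm rom jyxg szx cak zxty
Hunk 2: at line 7 remove [rom,jyxg,szx] add [xfg,egoe,hukm] -> 12 lines: ifg zudtc rvzun uak cuupy qyps idbm xfg egoe hukm cak zxty
Hunk 3: at line 2 remove [uak,cuupy,qyps] add [rjh,fcv] -> 11 lines: ifg zudtc rvzun rjh fcv idbm xfg egoe hukm cak zxty
Hunk 4: at line 2 remove [rjh,fcv] add [qpk,zgs] -> 11 lines: ifg zudtc rvzun qpk zgs idbm xfg egoe hukm cak zxty
Hunk 5: at line 2 remove [rvzun,qpk,zgs] add [gwpi] -> 9 lines: ifg zudtc gwpi idbm xfg egoe hukm cak zxty
Hunk 6: at line 5 remove [egoe] add [rslt] -> 9 lines: ifg zudtc gwpi idbm xfg rslt hukm cak zxty
Hunk 7: at line 5 remove [rslt,hukm,cak] add [pgysk,kcg] -> 8 lines: ifg zudtc gwpi idbm xfg pgysk kcg zxty
Final line count: 8

Answer: 8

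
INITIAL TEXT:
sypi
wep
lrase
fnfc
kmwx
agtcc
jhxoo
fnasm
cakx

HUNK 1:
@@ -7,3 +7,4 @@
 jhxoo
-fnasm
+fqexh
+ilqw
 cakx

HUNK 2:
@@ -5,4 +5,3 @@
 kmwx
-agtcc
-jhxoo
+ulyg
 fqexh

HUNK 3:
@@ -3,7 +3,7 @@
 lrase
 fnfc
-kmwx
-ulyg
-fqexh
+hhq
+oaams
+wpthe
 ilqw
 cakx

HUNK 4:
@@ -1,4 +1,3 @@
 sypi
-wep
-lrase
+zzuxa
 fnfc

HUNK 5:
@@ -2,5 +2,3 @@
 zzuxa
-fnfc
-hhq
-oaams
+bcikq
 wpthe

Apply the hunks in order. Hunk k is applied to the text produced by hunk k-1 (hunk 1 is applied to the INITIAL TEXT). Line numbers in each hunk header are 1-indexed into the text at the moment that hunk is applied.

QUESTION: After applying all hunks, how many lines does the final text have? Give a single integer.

Answer: 6

Derivation:
Hunk 1: at line 7 remove [fnasm] add [fqexh,ilqw] -> 10 lines: sypi wep lrase fnfc kmwx agtcc jhxoo fqexh ilqw cakx
Hunk 2: at line 5 remove [agtcc,jhxoo] add [ulyg] -> 9 lines: sypi wep lrase fnfc kmwx ulyg fqexh ilqw cakx
Hunk 3: at line 3 remove [kmwx,ulyg,fqexh] add [hhq,oaams,wpthe] -> 9 lines: sypi wep lrase fnfc hhq oaams wpthe ilqw cakx
Hunk 4: at line 1 remove [wep,lrase] add [zzuxa] -> 8 lines: sypi zzuxa fnfc hhq oaams wpthe ilqw cakx
Hunk 5: at line 2 remove [fnfc,hhq,oaams] add [bcikq] -> 6 lines: sypi zzuxa bcikq wpthe ilqw cakx
Final line count: 6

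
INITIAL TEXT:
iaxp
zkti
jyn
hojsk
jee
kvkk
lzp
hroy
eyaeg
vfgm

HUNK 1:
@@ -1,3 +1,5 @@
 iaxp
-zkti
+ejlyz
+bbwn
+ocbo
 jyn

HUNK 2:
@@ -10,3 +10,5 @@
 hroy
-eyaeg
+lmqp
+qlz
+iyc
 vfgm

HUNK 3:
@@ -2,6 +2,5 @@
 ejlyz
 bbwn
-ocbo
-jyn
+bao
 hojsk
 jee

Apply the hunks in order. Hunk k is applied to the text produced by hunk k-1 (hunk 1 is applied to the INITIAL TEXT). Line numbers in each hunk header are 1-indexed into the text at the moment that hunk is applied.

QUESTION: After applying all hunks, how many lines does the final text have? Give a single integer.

Hunk 1: at line 1 remove [zkti] add [ejlyz,bbwn,ocbo] -> 12 lines: iaxp ejlyz bbwn ocbo jyn hojsk jee kvkk lzp hroy eyaeg vfgm
Hunk 2: at line 10 remove [eyaeg] add [lmqp,qlz,iyc] -> 14 lines: iaxp ejlyz bbwn ocbo jyn hojsk jee kvkk lzp hroy lmqp qlz iyc vfgm
Hunk 3: at line 2 remove [ocbo,jyn] add [bao] -> 13 lines: iaxp ejlyz bbwn bao hojsk jee kvkk lzp hroy lmqp qlz iyc vfgm
Final line count: 13

Answer: 13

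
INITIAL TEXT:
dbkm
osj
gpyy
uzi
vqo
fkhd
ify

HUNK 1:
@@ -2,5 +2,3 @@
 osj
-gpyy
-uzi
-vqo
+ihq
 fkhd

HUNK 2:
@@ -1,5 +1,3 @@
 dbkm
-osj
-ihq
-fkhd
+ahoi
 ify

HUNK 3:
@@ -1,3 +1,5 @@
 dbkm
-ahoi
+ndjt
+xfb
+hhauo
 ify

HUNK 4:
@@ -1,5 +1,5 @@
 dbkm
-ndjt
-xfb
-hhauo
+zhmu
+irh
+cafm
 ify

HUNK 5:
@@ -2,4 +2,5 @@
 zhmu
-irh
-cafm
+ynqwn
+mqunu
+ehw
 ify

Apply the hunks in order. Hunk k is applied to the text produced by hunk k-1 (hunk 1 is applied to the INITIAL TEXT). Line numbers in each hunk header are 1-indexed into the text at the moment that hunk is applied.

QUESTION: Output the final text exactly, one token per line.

Hunk 1: at line 2 remove [gpyy,uzi,vqo] add [ihq] -> 5 lines: dbkm osj ihq fkhd ify
Hunk 2: at line 1 remove [osj,ihq,fkhd] add [ahoi] -> 3 lines: dbkm ahoi ify
Hunk 3: at line 1 remove [ahoi] add [ndjt,xfb,hhauo] -> 5 lines: dbkm ndjt xfb hhauo ify
Hunk 4: at line 1 remove [ndjt,xfb,hhauo] add [zhmu,irh,cafm] -> 5 lines: dbkm zhmu irh cafm ify
Hunk 5: at line 2 remove [irh,cafm] add [ynqwn,mqunu,ehw] -> 6 lines: dbkm zhmu ynqwn mqunu ehw ify

Answer: dbkm
zhmu
ynqwn
mqunu
ehw
ify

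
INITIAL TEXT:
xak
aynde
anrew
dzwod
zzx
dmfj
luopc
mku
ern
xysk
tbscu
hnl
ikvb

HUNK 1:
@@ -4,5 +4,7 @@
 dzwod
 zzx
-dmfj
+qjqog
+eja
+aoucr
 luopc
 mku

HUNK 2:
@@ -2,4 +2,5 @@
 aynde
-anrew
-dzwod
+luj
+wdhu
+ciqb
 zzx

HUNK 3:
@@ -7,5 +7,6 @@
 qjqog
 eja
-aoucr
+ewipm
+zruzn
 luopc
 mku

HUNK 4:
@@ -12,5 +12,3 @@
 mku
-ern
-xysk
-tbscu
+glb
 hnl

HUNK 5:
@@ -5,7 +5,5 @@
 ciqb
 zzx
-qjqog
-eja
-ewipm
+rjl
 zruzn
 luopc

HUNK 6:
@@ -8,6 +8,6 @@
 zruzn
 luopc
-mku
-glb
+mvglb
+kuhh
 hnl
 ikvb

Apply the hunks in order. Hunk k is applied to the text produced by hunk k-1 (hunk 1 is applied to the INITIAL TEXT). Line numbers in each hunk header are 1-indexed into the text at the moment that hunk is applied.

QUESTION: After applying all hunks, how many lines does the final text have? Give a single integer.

Hunk 1: at line 4 remove [dmfj] add [qjqog,eja,aoucr] -> 15 lines: xak aynde anrew dzwod zzx qjqog eja aoucr luopc mku ern xysk tbscu hnl ikvb
Hunk 2: at line 2 remove [anrew,dzwod] add [luj,wdhu,ciqb] -> 16 lines: xak aynde luj wdhu ciqb zzx qjqog eja aoucr luopc mku ern xysk tbscu hnl ikvb
Hunk 3: at line 7 remove [aoucr] add [ewipm,zruzn] -> 17 lines: xak aynde luj wdhu ciqb zzx qjqog eja ewipm zruzn luopc mku ern xysk tbscu hnl ikvb
Hunk 4: at line 12 remove [ern,xysk,tbscu] add [glb] -> 15 lines: xak aynde luj wdhu ciqb zzx qjqog eja ewipm zruzn luopc mku glb hnl ikvb
Hunk 5: at line 5 remove [qjqog,eja,ewipm] add [rjl] -> 13 lines: xak aynde luj wdhu ciqb zzx rjl zruzn luopc mku glb hnl ikvb
Hunk 6: at line 8 remove [mku,glb] add [mvglb,kuhh] -> 13 lines: xak aynde luj wdhu ciqb zzx rjl zruzn luopc mvglb kuhh hnl ikvb
Final line count: 13

Answer: 13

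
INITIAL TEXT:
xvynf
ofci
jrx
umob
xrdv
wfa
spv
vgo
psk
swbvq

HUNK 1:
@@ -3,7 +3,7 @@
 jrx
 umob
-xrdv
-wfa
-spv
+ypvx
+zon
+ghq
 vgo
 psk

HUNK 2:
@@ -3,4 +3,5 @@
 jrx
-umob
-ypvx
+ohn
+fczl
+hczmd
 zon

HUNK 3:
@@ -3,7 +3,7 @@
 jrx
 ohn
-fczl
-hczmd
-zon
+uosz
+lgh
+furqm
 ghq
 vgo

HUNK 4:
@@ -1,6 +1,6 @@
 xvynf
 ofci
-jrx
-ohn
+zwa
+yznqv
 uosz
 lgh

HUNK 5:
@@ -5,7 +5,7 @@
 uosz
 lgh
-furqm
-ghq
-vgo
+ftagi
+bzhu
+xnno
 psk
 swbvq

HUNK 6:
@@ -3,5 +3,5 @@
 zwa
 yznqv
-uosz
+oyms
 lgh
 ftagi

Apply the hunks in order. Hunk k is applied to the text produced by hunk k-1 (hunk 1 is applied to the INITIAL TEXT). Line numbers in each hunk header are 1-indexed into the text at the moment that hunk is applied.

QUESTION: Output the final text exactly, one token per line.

Hunk 1: at line 3 remove [xrdv,wfa,spv] add [ypvx,zon,ghq] -> 10 lines: xvynf ofci jrx umob ypvx zon ghq vgo psk swbvq
Hunk 2: at line 3 remove [umob,ypvx] add [ohn,fczl,hczmd] -> 11 lines: xvynf ofci jrx ohn fczl hczmd zon ghq vgo psk swbvq
Hunk 3: at line 3 remove [fczl,hczmd,zon] add [uosz,lgh,furqm] -> 11 lines: xvynf ofci jrx ohn uosz lgh furqm ghq vgo psk swbvq
Hunk 4: at line 1 remove [jrx,ohn] add [zwa,yznqv] -> 11 lines: xvynf ofci zwa yznqv uosz lgh furqm ghq vgo psk swbvq
Hunk 5: at line 5 remove [furqm,ghq,vgo] add [ftagi,bzhu,xnno] -> 11 lines: xvynf ofci zwa yznqv uosz lgh ftagi bzhu xnno psk swbvq
Hunk 6: at line 3 remove [uosz] add [oyms] -> 11 lines: xvynf ofci zwa yznqv oyms lgh ftagi bzhu xnno psk swbvq

Answer: xvynf
ofci
zwa
yznqv
oyms
lgh
ftagi
bzhu
xnno
psk
swbvq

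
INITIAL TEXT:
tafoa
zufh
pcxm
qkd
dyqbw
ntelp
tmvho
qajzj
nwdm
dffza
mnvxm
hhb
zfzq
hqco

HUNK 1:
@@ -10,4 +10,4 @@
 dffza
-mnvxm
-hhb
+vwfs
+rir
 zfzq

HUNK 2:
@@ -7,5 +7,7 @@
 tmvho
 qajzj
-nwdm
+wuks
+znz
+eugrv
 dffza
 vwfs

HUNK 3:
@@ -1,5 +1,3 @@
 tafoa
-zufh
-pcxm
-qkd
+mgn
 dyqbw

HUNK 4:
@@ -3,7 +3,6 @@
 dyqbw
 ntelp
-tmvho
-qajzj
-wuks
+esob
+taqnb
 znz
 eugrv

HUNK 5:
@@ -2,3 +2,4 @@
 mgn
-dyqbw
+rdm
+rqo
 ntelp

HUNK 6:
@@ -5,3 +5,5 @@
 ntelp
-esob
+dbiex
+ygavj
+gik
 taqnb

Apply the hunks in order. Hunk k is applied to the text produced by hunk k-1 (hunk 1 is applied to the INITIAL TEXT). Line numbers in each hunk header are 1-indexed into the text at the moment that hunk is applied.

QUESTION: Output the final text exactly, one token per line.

Hunk 1: at line 10 remove [mnvxm,hhb] add [vwfs,rir] -> 14 lines: tafoa zufh pcxm qkd dyqbw ntelp tmvho qajzj nwdm dffza vwfs rir zfzq hqco
Hunk 2: at line 7 remove [nwdm] add [wuks,znz,eugrv] -> 16 lines: tafoa zufh pcxm qkd dyqbw ntelp tmvho qajzj wuks znz eugrv dffza vwfs rir zfzq hqco
Hunk 3: at line 1 remove [zufh,pcxm,qkd] add [mgn] -> 14 lines: tafoa mgn dyqbw ntelp tmvho qajzj wuks znz eugrv dffza vwfs rir zfzq hqco
Hunk 4: at line 3 remove [tmvho,qajzj,wuks] add [esob,taqnb] -> 13 lines: tafoa mgn dyqbw ntelp esob taqnb znz eugrv dffza vwfs rir zfzq hqco
Hunk 5: at line 2 remove [dyqbw] add [rdm,rqo] -> 14 lines: tafoa mgn rdm rqo ntelp esob taqnb znz eugrv dffza vwfs rir zfzq hqco
Hunk 6: at line 5 remove [esob] add [dbiex,ygavj,gik] -> 16 lines: tafoa mgn rdm rqo ntelp dbiex ygavj gik taqnb znz eugrv dffza vwfs rir zfzq hqco

Answer: tafoa
mgn
rdm
rqo
ntelp
dbiex
ygavj
gik
taqnb
znz
eugrv
dffza
vwfs
rir
zfzq
hqco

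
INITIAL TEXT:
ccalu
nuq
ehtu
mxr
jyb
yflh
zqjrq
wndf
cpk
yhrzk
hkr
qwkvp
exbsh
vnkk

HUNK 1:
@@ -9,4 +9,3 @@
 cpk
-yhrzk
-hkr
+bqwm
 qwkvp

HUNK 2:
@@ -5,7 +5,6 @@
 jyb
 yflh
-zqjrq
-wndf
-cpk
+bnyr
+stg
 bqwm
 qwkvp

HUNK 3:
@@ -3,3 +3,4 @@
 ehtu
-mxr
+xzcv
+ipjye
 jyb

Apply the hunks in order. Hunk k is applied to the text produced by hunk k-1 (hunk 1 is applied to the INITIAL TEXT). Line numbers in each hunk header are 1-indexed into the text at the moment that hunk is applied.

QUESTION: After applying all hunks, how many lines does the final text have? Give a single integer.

Hunk 1: at line 9 remove [yhrzk,hkr] add [bqwm] -> 13 lines: ccalu nuq ehtu mxr jyb yflh zqjrq wndf cpk bqwm qwkvp exbsh vnkk
Hunk 2: at line 5 remove [zqjrq,wndf,cpk] add [bnyr,stg] -> 12 lines: ccalu nuq ehtu mxr jyb yflh bnyr stg bqwm qwkvp exbsh vnkk
Hunk 3: at line 3 remove [mxr] add [xzcv,ipjye] -> 13 lines: ccalu nuq ehtu xzcv ipjye jyb yflh bnyr stg bqwm qwkvp exbsh vnkk
Final line count: 13

Answer: 13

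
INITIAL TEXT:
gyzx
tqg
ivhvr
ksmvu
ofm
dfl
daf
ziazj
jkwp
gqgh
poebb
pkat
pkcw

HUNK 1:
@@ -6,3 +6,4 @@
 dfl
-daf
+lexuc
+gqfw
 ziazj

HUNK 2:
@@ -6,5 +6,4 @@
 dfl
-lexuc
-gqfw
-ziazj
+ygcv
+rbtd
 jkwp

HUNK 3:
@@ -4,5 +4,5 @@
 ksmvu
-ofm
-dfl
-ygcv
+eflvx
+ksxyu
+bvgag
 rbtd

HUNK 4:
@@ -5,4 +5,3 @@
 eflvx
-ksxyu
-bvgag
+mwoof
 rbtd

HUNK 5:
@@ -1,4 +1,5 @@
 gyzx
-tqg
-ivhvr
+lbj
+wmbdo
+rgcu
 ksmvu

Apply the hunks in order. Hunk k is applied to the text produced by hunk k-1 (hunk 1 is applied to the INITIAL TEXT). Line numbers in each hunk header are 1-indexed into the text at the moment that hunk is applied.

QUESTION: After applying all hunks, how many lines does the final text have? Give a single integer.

Hunk 1: at line 6 remove [daf] add [lexuc,gqfw] -> 14 lines: gyzx tqg ivhvr ksmvu ofm dfl lexuc gqfw ziazj jkwp gqgh poebb pkat pkcw
Hunk 2: at line 6 remove [lexuc,gqfw,ziazj] add [ygcv,rbtd] -> 13 lines: gyzx tqg ivhvr ksmvu ofm dfl ygcv rbtd jkwp gqgh poebb pkat pkcw
Hunk 3: at line 4 remove [ofm,dfl,ygcv] add [eflvx,ksxyu,bvgag] -> 13 lines: gyzx tqg ivhvr ksmvu eflvx ksxyu bvgag rbtd jkwp gqgh poebb pkat pkcw
Hunk 4: at line 5 remove [ksxyu,bvgag] add [mwoof] -> 12 lines: gyzx tqg ivhvr ksmvu eflvx mwoof rbtd jkwp gqgh poebb pkat pkcw
Hunk 5: at line 1 remove [tqg,ivhvr] add [lbj,wmbdo,rgcu] -> 13 lines: gyzx lbj wmbdo rgcu ksmvu eflvx mwoof rbtd jkwp gqgh poebb pkat pkcw
Final line count: 13

Answer: 13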